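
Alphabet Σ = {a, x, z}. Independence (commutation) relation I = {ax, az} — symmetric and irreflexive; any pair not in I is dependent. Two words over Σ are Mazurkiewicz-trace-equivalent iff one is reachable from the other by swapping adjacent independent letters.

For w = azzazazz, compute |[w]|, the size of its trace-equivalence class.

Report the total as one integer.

#0=a has no predecessor
#1=z has no predecessor
#2=z depends on [1:z]
#3=a depends on [0:a]
#4=z depends on [2:z]
#5=a depends on [3:a]
#6=z depends on [4:z]
#7=z depends on [6:z]
sources: [0:a, 1:z]
N(rest) = Σ N(rest − s) over sources s of rest; N(one piece) = 1:
  size 1 → [5]=1  [7]=1
  size 2 → [3,5]=1  [5,7]=2  [6,7]=1
  size 3 → [0,3,5]=1  [3,5,7]=3  [4,6,7]=1  [5,6,7]=3
  size 4 → [0,3,5,7]=4  [2,4,6,7]=1  [3,5,6,7]=6  [4,5,6,7]=4
  size 5 → [0,3,5,6,7]=10  [1,2,4,6,7]=1  [2,4,5,6,7]=5  [3,4,5,6,7]=10
  size 6 → [0,3,4,5,6,7]=20  [1,2,4,5,6,7]=6  [2,3,4,5,6,7]=15
  first=0(a) contributes 21
  first=1(z) contributes 35
|[w]| = 56

56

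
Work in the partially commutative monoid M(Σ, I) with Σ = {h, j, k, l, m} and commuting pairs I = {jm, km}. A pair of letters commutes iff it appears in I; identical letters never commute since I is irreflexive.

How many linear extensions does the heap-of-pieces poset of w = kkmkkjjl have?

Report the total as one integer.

7

drop 0:k onto floor
drop 1:k onto {0:k}
drop 2:m onto floor
drop 3:k onto {1:k}
drop 4:k onto {3:k}
drop 5:j onto {4:k}
drop 6:j onto {5:j}
drop 7:l onto {2:m, 6:j}
ground layer = {0:k, 2:m}
drop-orders for the pieces not yet dropped (sum over which currently-grounded one goes next):
  1 to go: {7} 1
  2 to go: {2,7} 1  {6,7} 1
  3 to go: {2,6,7} 2  {5,6,7} 1
  4 to go: {2,5,6,7} 3  {4,5,6,7} 1
  5 to go: {2,4,5,6,7} 4  {3,4,5,6,7} 1
  6 to go: {1,3,4,5,6,7} 1  {2,3,4,5,6,7} 5
  if 0:k drops first: 6 orders
  if 2:m drops first: 1 orders
heap linearizations: 7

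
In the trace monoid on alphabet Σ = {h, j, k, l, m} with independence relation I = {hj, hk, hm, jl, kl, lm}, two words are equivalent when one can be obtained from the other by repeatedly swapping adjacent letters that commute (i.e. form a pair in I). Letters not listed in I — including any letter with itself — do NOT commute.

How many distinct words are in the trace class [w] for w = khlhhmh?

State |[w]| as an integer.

21

0(k) covers ∅
1(h) covers ∅
2(l) covers 1:h
3(h) covers 2:l
4(h) covers 3:h
5(m) covers 0:k
6(h) covers 4:h
floor of heap: 0:k, 1:h
completions by unplaced set U, small U first (add the entries for U minus each lowest piece of U):
  |U|=1: {5}:1  {6}:1
  |U|=2: {0,5}:1  {4,6}:1  {5,6}:2
  |U|=3: {0,5,6}:3  {3,4,6}:1  {4,5,6}:3
  |U|=4: {0,4,5,6}:6  {2,3,4,6}:1  {3,4,5,6}:4
  |U|=5: {0,3,4,5,6}:10  {1,2,3,4,6}:1  {2,3,4,5,6}:5
  start at 0(k): 6
  start at 1(h): 15
sum over floor = 21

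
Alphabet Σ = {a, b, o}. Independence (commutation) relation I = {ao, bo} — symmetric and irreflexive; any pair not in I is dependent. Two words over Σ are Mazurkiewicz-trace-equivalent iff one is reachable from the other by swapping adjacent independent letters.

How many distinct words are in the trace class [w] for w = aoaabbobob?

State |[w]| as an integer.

0(a) covers ∅
1(o) covers ∅
2(a) covers 0:a
3(a) covers 2:a
4(b) covers 3:a
5(b) covers 4:b
6(o) covers 1:o
7(b) covers 5:b
8(o) covers 6:o
9(b) covers 7:b
floor of heap: 0:a, 1:o
completions by unplaced set U, small U first (add the entries for U minus each lowest piece of U):
  |U|=1: {8}:1  {9}:1
  |U|=2: {6,8}:1  {7,9}:1  {8,9}:2
  |U|=3: {1,6,8}:1  {5,7,9}:1  {6,8,9}:3  {7,8,9}:3
  |U|=4: {1,6,8,9}:4  {4,5,7,9}:1  {5,7,8,9}:4  {6,7,8,9}:6
  |U|=5: {1,6,7,8,9}:10  {3,4,5,7,9}:1  {4,5,7,8,9}:5  {5,6,7,8,9}:10
  |U|=6: {1,5,6,7,8,9}:20  {2,3,4,5,7,9}:1  {3,4,5,7,8,9}:6  {4,5,6,7,8,9}:15
  |U|=7: {0,2,3,4,5,7,9}:1  {1,4,5,6,7,8,9}:35  {2,3,4,5,7,8,9}:7  {3,4,5,6,7,8,9}:21
  |U|=8: {0,2,3,4,5,7,8,9}:8  {1,3,4,5,6,7,8,9}:56  {2,3,4,5,6,7,8,9}:28
  start at 0(a): 84
  start at 1(o): 36
sum over floor = 120

120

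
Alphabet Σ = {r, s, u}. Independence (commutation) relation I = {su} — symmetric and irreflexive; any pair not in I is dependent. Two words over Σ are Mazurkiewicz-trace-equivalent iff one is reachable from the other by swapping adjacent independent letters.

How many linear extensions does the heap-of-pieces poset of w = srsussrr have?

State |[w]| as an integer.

0(s) covers ∅
1(r) covers 0:s
2(s) covers 1:r
3(u) covers 1:r
4(s) covers 2:s
5(s) covers 4:s
6(r) covers 3:u, 5:s
7(r) covers 6:r
floor of heap: 0:s
completions by unplaced set U, small U first (add the entries for U minus each lowest piece of U):
  |U|=1: {7}:1
  |U|=2: {6,7}:1
  |U|=3: {3,6,7}:1  {5,6,7}:1
  |U|=4: {3,5,6,7}:2  {4,5,6,7}:1
  |U|=5: {2,4,5,6,7}:1  {3,4,5,6,7}:3
  |U|=6: {2,3,4,5,6,7}:4
  start at 0(s): 4

4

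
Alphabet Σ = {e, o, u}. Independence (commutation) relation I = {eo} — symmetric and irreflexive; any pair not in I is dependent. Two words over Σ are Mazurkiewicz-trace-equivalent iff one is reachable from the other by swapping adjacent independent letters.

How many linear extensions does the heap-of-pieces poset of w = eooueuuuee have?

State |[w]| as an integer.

3

piece 0:e — minimal
piece 1:o — minimal
piece 2:o rests on {1:o}
piece 3:u rests on {0:e, 2:o}
piece 4:e rests on {3:u}
piece 5:u rests on {4:e}
piece 6:u rests on {5:u}
piece 7:u rests on {6:u}
piece 8:e rests on {7:u}
piece 9:e rests on {8:e}
minimal pieces: {0:e, 1:o}
ways to finish when only these pieces remain (= sum over removing one remaining piece with nothing left below it):
  1 left: {9}→1
  2 left: {8,9}→1
  3 left: {7,8,9}→1
  4 left: {6,7,8,9}→1
  5 left: {5,6,7,8,9}→1
  6 left: {4,5,6,7,8,9}→1
  7 left: {3,4,5,6,7,8,9}→1
  8 left: {0,3,4,5,6,7,8,9}→1  {2,3,4,5,6,7,8,9}→1
  placing 0:e first → 1 extensions
  placing 1:o first → 2 extensions
total linear extensions = 3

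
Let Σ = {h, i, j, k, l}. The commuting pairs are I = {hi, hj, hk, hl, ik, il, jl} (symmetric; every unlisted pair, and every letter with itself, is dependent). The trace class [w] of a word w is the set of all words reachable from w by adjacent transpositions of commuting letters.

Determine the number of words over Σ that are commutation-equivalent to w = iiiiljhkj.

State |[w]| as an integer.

54

#0=i has no predecessor
#1=i depends on [0:i]
#2=i depends on [1:i]
#3=i depends on [2:i]
#4=l has no predecessor
#5=j depends on [3:i]
#6=h has no predecessor
#7=k depends on [4:l, 5:j]
#8=j depends on [7:k]
sources: [0:i, 4:l, 6:h]
N(rest) = Σ N(rest − s) over sources s of rest; N(one piece) = 1:
  size 1 → [6]=1  [8]=1
  size 2 → [6,8]=2  [7,8]=1
  size 3 → [4,7,8]=1  [5,7,8]=1  [6,7,8]=3
  size 4 → [3,5,7,8]=1  [4,5,7,8]=2  [4,6,7,8]=4  [5,6,7,8]=4
  size 5 → [2,3,5,7,8]=1  [3,4,5,7,8]=3  [3,5,6,7,8]=5  [4,5,6,7,8]=10
  size 6 → [1,2,3,5,7,8]=1  [2,3,4,5,7,8]=4  [2,3,5,6,7,8]=6  [3,4,5,6,7,8]=18
  size 7 → [0,1,2,3,5,7,8]=1  [1,2,3,4,5,7,8]=5  [1,2,3,5,6,7,8]=7  [2,3,4,5,6,7,8]=28
  first=0(i) contributes 40
  first=4(l) contributes 8
  first=6(h) contributes 6
|[w]| = 54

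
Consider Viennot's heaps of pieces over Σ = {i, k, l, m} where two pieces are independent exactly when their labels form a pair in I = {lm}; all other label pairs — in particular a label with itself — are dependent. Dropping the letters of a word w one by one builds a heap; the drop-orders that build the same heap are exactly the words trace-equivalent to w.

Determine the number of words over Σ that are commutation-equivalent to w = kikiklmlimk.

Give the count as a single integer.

3

0(k) covers ∅
1(i) covers 0:k
2(k) covers 1:i
3(i) covers 2:k
4(k) covers 3:i
5(l) covers 4:k
6(m) covers 4:k
7(l) covers 5:l
8(i) covers 6:m, 7:l
9(m) covers 8:i
10(k) covers 9:m
floor of heap: 0:k
completions by unplaced set U, small U first (add the entries for U minus each lowest piece of U):
  |U|=1: {10}:1
  |U|=2: {9,10}:1
  |U|=3: {8,9,10}:1
  |U|=4: {6,8,9,10}:1  {7,8,9,10}:1
  |U|=5: {5,7,8,9,10}:1  {6,7,8,9,10}:2
  |U|=6: {5,6,7,8,9,10}:3
  |U|=7: {4,5,6,7,8,9,10}:3
  |U|=8: {3,4,5,6,7,8,9,10}:3
  |U|=9: {2,3,4,5,6,7,8,9,10}:3
  start at 0(k): 3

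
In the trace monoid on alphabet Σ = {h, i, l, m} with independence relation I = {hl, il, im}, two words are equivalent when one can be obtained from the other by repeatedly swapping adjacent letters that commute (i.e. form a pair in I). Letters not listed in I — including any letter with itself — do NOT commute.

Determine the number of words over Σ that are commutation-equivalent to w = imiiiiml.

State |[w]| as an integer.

56

#0=i has no predecessor
#1=m has no predecessor
#2=i depends on [0:i]
#3=i depends on [2:i]
#4=i depends on [3:i]
#5=i depends on [4:i]
#6=m depends on [1:m]
#7=l depends on [6:m]
sources: [0:i, 1:m]
N(rest) = Σ N(rest − s) over sources s of rest; N(one piece) = 1:
  size 1 → [5]=1  [7]=1
  size 2 → [4,5]=1  [5,7]=2  [6,7]=1
  size 3 → [1,6,7]=1  [3,4,5]=1  [4,5,7]=3  [5,6,7]=3
  size 4 → [1,5,6,7]=4  [2,3,4,5]=1  [3,4,5,7]=4  [4,5,6,7]=6
  size 5 → [0,2,3,4,5]=1  [1,4,5,6,7]=10  [2,3,4,5,7]=5  [3,4,5,6,7]=10
  size 6 → [0,2,3,4,5,7]=6  [1,3,4,5,6,7]=20  [2,3,4,5,6,7]=15
  first=0(i) contributes 35
  first=1(m) contributes 21
|[w]| = 56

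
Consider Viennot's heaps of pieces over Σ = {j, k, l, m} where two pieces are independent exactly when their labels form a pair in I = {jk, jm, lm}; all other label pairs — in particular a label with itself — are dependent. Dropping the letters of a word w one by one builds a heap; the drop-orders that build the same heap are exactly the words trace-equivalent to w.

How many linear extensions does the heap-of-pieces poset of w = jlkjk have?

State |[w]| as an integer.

drop 0:j onto floor
drop 1:l onto {0:j}
drop 2:k onto {1:l}
drop 3:j onto {1:l}
drop 4:k onto {2:k}
ground layer = {0:j}
drop-orders for the pieces not yet dropped (sum over which currently-grounded one goes next):
  1 to go: {3} 1  {4} 1
  2 to go: {2,4} 1  {3,4} 2
  3 to go: {2,3,4} 3
  if 0:j drops first: 3 orders

3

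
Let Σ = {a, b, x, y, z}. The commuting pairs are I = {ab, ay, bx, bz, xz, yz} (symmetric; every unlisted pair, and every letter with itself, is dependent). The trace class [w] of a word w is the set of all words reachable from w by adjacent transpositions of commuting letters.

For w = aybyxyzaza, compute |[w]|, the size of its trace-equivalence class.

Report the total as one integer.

60

piece 0:a — minimal
piece 1:y — minimal
piece 2:b rests on {1:y}
piece 3:y rests on {2:b}
piece 4:x rests on {0:a, 3:y}
piece 5:y rests on {4:x}
piece 6:z rests on {0:a}
piece 7:a rests on {4:x, 6:z}
piece 8:z rests on {7:a}
piece 9:a rests on {8:z}
minimal pieces: {0:a, 1:y}
ways to finish when only these pieces remain (= sum over removing one remaining piece with nothing left below it):
  1 left: {5}→1  {9}→1
  2 left: {5,9}→2  {8,9}→1
  3 left: {5,8,9}→3  {7,8,9}→1
  4 left: {5,7,8,9}→4  {6,7,8,9}→1
  5 left: {4,5,7,8,9}→4  {5,6,7,8,9}→5
  6 left: {3,4,5,7,8,9}→4  {4,5,6,7,8,9}→9
  7 left: {0,4,5,6,7,8,9}→9  {2,3,4,5,7,8,9}→4  {3,4,5,6,7,8,9}→13
  8 left: {0,3,4,5,6,7,8,9}→22  {1,2,3,4,5,7,8,9}→4  {2,3,4,5,6,7,8,9}→17
  placing 0:a first → 21 extensions
  placing 1:y first → 39 extensions
total linear extensions = 60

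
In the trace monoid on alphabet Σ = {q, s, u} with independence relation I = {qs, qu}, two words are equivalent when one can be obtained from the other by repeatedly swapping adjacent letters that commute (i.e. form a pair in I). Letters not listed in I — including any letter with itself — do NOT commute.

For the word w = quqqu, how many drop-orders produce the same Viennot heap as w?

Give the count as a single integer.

10

0(q) covers ∅
1(u) covers ∅
2(q) covers 0:q
3(q) covers 2:q
4(u) covers 1:u
floor of heap: 0:q, 1:u
completions by unplaced set U, small U first (add the entries for U minus each lowest piece of U):
  |U|=1: {3}:1  {4}:1
  |U|=2: {1,4}:1  {2,3}:1  {3,4}:2
  |U|=3: {0,2,3}:1  {1,3,4}:3  {2,3,4}:3
  start at 0(q): 6
  start at 1(u): 4
sum over floor = 10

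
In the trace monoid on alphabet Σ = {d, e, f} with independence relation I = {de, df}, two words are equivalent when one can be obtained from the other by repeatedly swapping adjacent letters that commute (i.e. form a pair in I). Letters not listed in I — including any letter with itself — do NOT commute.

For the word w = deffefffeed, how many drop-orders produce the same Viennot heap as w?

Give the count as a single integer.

0(d) covers ∅
1(e) covers ∅
2(f) covers 1:e
3(f) covers 2:f
4(e) covers 3:f
5(f) covers 4:e
6(f) covers 5:f
7(f) covers 6:f
8(e) covers 7:f
9(e) covers 8:e
10(d) covers 0:d
floor of heap: 0:d, 1:e
completions by unplaced set U, small U first (add the entries for U minus each lowest piece of U):
  |U|=1: {9}:1  {10}:1
  |U|=2: {0,10}:1  {8,9}:1  {9,10}:2
  |U|=3: {0,9,10}:3  {7,8,9}:1  {8,9,10}:3
  |U|=4: {0,8,9,10}:6  {6,7,8,9}:1  {7,8,9,10}:4
  |U|=5: {0,7,8,9,10}:10  {5,6,7,8,9}:1  {6,7,8,9,10}:5
  |U|=6: {0,6,7,8,9,10}:15  {4,5,6,7,8,9}:1  {5,6,7,8,9,10}:6
  |U|=7: {0,5,6,7,8,9,10}:21  {3,4,5,6,7,8,9}:1  {4,5,6,7,8,9,10}:7
  |U|=8: {0,4,5,6,7,8,9,10}:28  {2,3,4,5,6,7,8,9}:1  {3,4,5,6,7,8,9,10}:8
  |U|=9: {0,3,4,5,6,7,8,9,10}:36  {1,2,3,4,5,6,7,8,9}:1  {2,3,4,5,6,7,8,9,10}:9
  start at 0(d): 10
  start at 1(e): 45
sum over floor = 55

55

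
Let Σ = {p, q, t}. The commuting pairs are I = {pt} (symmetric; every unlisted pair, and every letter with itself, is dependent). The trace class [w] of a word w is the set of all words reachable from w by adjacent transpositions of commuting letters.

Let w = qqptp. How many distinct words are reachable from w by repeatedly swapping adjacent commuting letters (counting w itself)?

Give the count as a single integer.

piece 0:q — minimal
piece 1:q rests on {0:q}
piece 2:p rests on {1:q}
piece 3:t rests on {1:q}
piece 4:p rests on {2:p}
minimal pieces: {0:q}
ways to finish when only these pieces remain (= sum over removing one remaining piece with nothing left below it):
  1 left: {3}→1  {4}→1
  2 left: {2,4}→1  {3,4}→2
  3 left: {2,3,4}→3
  placing 0:q first → 3 extensions

3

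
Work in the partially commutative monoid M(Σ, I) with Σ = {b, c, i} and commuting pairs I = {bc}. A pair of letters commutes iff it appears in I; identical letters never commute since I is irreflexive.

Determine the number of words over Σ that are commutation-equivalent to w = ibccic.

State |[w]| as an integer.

3

piece 0:i — minimal
piece 1:b rests on {0:i}
piece 2:c rests on {0:i}
piece 3:c rests on {2:c}
piece 4:i rests on {1:b, 3:c}
piece 5:c rests on {4:i}
minimal pieces: {0:i}
ways to finish when only these pieces remain (= sum over removing one remaining piece with nothing left below it):
  1 left: {5}→1
  2 left: {4,5}→1
  3 left: {1,4,5}→1  {3,4,5}→1
  4 left: {1,3,4,5}→2  {2,3,4,5}→1
  placing 0:i first → 3 extensions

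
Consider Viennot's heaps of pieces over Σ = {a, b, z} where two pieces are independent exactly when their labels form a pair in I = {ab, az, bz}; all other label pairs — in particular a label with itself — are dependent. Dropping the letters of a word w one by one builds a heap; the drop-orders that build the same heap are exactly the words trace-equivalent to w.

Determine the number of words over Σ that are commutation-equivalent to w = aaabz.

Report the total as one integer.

piece 0:a — minimal
piece 1:a rests on {0:a}
piece 2:a rests on {1:a}
piece 3:b — minimal
piece 4:z — minimal
minimal pieces: {0:a, 3:b, 4:z}
ways to finish when only these pieces remain (= sum over removing one remaining piece with nothing left below it):
  1 left: {2}→1  {3}→1  {4}→1
  2 left: {1,2}→1  {2,3}→2  {2,4}→2  {3,4}→2
  3 left: {0,1,2}→1  {1,2,3}→3  {1,2,4}→3  {2,3,4}→6
  placing 0:a first → 12 extensions
  placing 3:b first → 4 extensions
  placing 4:z first → 4 extensions
total linear extensions = 20

20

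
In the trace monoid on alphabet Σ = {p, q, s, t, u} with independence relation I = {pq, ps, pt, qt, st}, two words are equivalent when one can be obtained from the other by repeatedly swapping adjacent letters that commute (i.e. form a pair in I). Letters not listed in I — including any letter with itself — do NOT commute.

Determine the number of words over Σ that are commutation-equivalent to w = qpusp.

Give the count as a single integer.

4

drop 0:q onto floor
drop 1:p onto floor
drop 2:u onto {0:q, 1:p}
drop 3:s onto {2:u}
drop 4:p onto {2:u}
ground layer = {0:q, 1:p}
drop-orders for the pieces not yet dropped (sum over which currently-grounded one goes next):
  1 to go: {3} 1  {4} 1
  2 to go: {3,4} 2
  3 to go: {2,3,4} 2
  if 0:q drops first: 2 orders
  if 1:p drops first: 2 orders
heap linearizations: 4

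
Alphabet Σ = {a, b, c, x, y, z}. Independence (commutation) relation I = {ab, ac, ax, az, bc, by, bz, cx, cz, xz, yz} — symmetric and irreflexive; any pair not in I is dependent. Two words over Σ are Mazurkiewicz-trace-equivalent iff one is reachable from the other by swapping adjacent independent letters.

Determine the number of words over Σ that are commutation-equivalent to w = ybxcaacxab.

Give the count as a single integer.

piece 0:y — minimal
piece 1:b — minimal
piece 2:x rests on {0:y, 1:b}
piece 3:c rests on {0:y}
piece 4:a rests on {0:y}
piece 5:a rests on {4:a}
piece 6:c rests on {3:c}
piece 7:x rests on {2:x}
piece 8:a rests on {5:a}
piece 9:b rests on {7:x}
minimal pieces: {0:y, 1:b}
ways to finish when only these pieces remain (= sum over removing one remaining piece with nothing left below it):
  1 left: {6}→1  {8}→1  {9}→1
  2 left: {3,6}→1  {5,8}→1  {6,8}→2  {6,9}→2  {7,9}→1  {8,9}→2
  3 left: {2,7,9}→1  {3,6,8}→3  {3,6,9}→3  {4,5,8}→1  {5,6,8}→3  {5,8,9}→3  {6,7,9}→3  {6,8,9}→6  {7,8,9}→3
  4 left: {1,2,7,9}→1  {2,6,7,9}→4  {2,7,8,9}→4  {3,5,6,8}→6  {3,6,7,9}→6  {3,6,8,9}→12  {4,5,6,8}→4  {4,5,8,9}→4  {5,6,8,9}→12  {5,7,8,9}→6  {6,7,8,9}→12
  5 left: {1,2,6,7,9}→5  {1,2,7,8,9}→5  {2,3,6,7,9}→10  {2,5,7,8,9}→10  {2,6,7,8,9}→20  {3,4,5,6,8}→10  {3,5,6,8,9}→30  {3,6,7,8,9}→30  {4,5,6,8,9}→20  {4,5,7,8,9}→10  {5,6,7,8,9}→30
  6 left: {1,2,3,6,7,9}→15  {1,2,5,7,8,9}→15  {1,2,6,7,8,9}→30  {2,3,6,7,8,9}→60  {2,4,5,7,8,9}→20  {2,5,6,7,8,9}→60  {3,4,5,6,8,9}→60  {3,5,6,7,8,9}→90  {4,5,6,7,8,9}→60
  7 left: {1,2,3,6,7,8,9}→105  {1,2,4,5,7,8,9}→35  {1,2,5,6,7,8,9}→105  {2,3,5,6,7,8,9}→210  {2,4,5,6,7,8,9}→140  {3,4,5,6,7,8,9}→210
  8 left: {1,2,3,5,6,7,8,9}→420  {1,2,4,5,6,7,8,9}→280  {2,3,4,5,6,7,8,9}→560
  placing 0:y first → 1260 extensions
  placing 1:b first → 560 extensions
total linear extensions = 1820

1820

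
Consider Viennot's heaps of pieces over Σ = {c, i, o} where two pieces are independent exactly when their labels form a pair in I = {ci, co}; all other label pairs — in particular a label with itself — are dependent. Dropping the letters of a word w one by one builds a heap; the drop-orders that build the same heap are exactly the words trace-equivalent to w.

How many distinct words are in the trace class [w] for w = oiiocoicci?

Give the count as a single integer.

120

0(o) covers ∅
1(i) covers 0:o
2(i) covers 1:i
3(o) covers 2:i
4(c) covers ∅
5(o) covers 3:o
6(i) covers 5:o
7(c) covers 4:c
8(c) covers 7:c
9(i) covers 6:i
floor of heap: 0:o, 4:c
completions by unplaced set U, small U first (add the entries for U minus each lowest piece of U):
  |U|=1: {8}:1  {9}:1
  |U|=2: {6,9}:1  {7,8}:1  {8,9}:2
  |U|=3: {4,7,8}:1  {5,6,9}:1  {6,8,9}:3  {7,8,9}:3
  |U|=4: {3,5,6,9}:1  {4,7,8,9}:4  {5,6,8,9}:4  {6,7,8,9}:6
  |U|=5: {2,3,5,6,9}:1  {3,5,6,8,9}:5  {4,6,7,8,9}:10  {5,6,7,8,9}:10
  |U|=6: {1,2,3,5,6,9}:1  {2,3,5,6,8,9}:6  {3,5,6,7,8,9}:15  {4,5,6,7,8,9}:20
  |U|=7: {0,1,2,3,5,6,9}:1  {1,2,3,5,6,8,9}:7  {2,3,5,6,7,8,9}:21  {3,4,5,6,7,8,9}:35
  |U|=8: {0,1,2,3,5,6,8,9}:8  {1,2,3,5,6,7,8,9}:28  {2,3,4,5,6,7,8,9}:56
  start at 0(o): 84
  start at 4(c): 36
sum over floor = 120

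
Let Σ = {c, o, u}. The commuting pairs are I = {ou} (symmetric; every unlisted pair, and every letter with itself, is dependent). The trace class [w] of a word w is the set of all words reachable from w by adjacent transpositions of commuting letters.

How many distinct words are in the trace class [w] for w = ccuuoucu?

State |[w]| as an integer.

4

drop 0:c onto floor
drop 1:c onto {0:c}
drop 2:u onto {1:c}
drop 3:u onto {2:u}
drop 4:o onto {1:c}
drop 5:u onto {3:u}
drop 6:c onto {4:o, 5:u}
drop 7:u onto {6:c}
ground layer = {0:c}
drop-orders for the pieces not yet dropped (sum over which currently-grounded one goes next):
  1 to go: {7} 1
  2 to go: {6,7} 1
  3 to go: {4,6,7} 1  {5,6,7} 1
  4 to go: {3,5,6,7} 1  {4,5,6,7} 2
  5 to go: {2,3,5,6,7} 1  {3,4,5,6,7} 3
  6 to go: {2,3,4,5,6,7} 4
  if 0:c drops first: 4 orders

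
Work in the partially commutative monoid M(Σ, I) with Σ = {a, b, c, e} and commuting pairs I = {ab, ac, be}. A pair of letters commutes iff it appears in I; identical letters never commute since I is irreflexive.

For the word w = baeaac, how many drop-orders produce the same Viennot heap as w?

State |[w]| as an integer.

0(b) covers ∅
1(a) covers ∅
2(e) covers 1:a
3(a) covers 2:e
4(a) covers 3:a
5(c) covers 0:b, 2:e
floor of heap: 0:b, 1:a
completions by unplaced set U, small U first (add the entries for U minus each lowest piece of U):
  |U|=1: {4}:1  {5}:1
  |U|=2: {0,5}:1  {3,4}:1  {4,5}:2
  |U|=3: {0,4,5}:3  {3,4,5}:3
  |U|=4: {0,3,4,5}:6  {2,3,4,5}:3
  start at 0(b): 3
  start at 1(a): 9
sum over floor = 12

12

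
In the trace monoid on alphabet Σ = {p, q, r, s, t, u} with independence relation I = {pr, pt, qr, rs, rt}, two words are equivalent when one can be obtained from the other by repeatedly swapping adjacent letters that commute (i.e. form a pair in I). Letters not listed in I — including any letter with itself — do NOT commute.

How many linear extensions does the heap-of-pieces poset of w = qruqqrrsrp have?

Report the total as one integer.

70

piece 0:q — minimal
piece 1:r — minimal
piece 2:u rests on {0:q, 1:r}
piece 3:q rests on {2:u}
piece 4:q rests on {3:q}
piece 5:r rests on {2:u}
piece 6:r rests on {5:r}
piece 7:s rests on {4:q}
piece 8:r rests on {6:r}
piece 9:p rests on {7:s}
minimal pieces: {0:q, 1:r}
ways to finish when only these pieces remain (= sum over removing one remaining piece with nothing left below it):
  1 left: {8}→1  {9}→1
  2 left: {6,8}→1  {7,9}→1  {8,9}→2
  3 left: {4,7,9}→1  {5,6,8}→1  {6,8,9}→3  {7,8,9}→3
  4 left: {3,4,7,9}→1  {4,7,8,9}→4  {5,6,8,9}→4  {6,7,8,9}→6
  5 left: {3,4,7,8,9}→5  {4,6,7,8,9}→10  {5,6,7,8,9}→10
  6 left: {3,4,6,7,8,9}→15  {4,5,6,7,8,9}→20
  7 left: {3,4,5,6,7,8,9}→35
  8 left: {2,3,4,5,6,7,8,9}→35
  placing 0:q first → 35 extensions
  placing 1:r first → 35 extensions
total linear extensions = 70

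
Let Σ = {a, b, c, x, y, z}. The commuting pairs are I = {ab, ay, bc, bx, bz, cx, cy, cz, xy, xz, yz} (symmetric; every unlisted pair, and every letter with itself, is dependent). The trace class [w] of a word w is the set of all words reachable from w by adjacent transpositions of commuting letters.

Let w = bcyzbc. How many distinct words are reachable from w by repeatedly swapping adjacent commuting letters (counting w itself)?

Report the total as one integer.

60

drop 0:b onto floor
drop 1:c onto floor
drop 2:y onto {0:b}
drop 3:z onto floor
drop 4:b onto {2:y}
drop 5:c onto {1:c}
ground layer = {0:b, 1:c, 3:z}
drop-orders for the pieces not yet dropped (sum over which currently-grounded one goes next):
  1 to go: {3} 1  {4} 1  {5} 1
  2 to go: {1,5} 1  {2,4} 1  {3,4} 2  {3,5} 2  {4,5} 2
  3 to go: {0,2,4} 1  {1,3,5} 3  {1,4,5} 3  {2,3,4} 3  {2,4,5} 3  {3,4,5} 6
  4 to go: {0,2,3,4} 4  {0,2,4,5} 4  {1,2,4,5} 6  {1,3,4,5} 12  {2,3,4,5} 12
  if 0:b drops first: 30 orders
  if 1:c drops first: 20 orders
  if 3:z drops first: 10 orders
heap linearizations: 60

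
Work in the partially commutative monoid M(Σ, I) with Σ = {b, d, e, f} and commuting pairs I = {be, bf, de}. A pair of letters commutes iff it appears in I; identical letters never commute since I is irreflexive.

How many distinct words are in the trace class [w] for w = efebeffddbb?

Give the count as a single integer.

7

piece 0:e — minimal
piece 1:f rests on {0:e}
piece 2:e rests on {1:f}
piece 3:b — minimal
piece 4:e rests on {2:e}
piece 5:f rests on {4:e}
piece 6:f rests on {5:f}
piece 7:d rests on {3:b, 6:f}
piece 8:d rests on {7:d}
piece 9:b rests on {8:d}
piece 10:b rests on {9:b}
minimal pieces: {0:e, 3:b}
ways to finish when only these pieces remain (= sum over removing one remaining piece with nothing left below it):
  1 left: {10}→1
  2 left: {9,10}→1
  3 left: {8,9,10}→1
  4 left: {7,8,9,10}→1
  5 left: {3,7,8,9,10}→1  {6,7,8,9,10}→1
  6 left: {3,6,7,8,9,10}→2  {5,6,7,8,9,10}→1
  7 left: {3,5,6,7,8,9,10}→3  {4,5,6,7,8,9,10}→1
  8 left: {2,4,5,6,7,8,9,10}→1  {3,4,5,6,7,8,9,10}→4
  9 left: {1,2,4,5,6,7,8,9,10}→1  {2,3,4,5,6,7,8,9,10}→5
  placing 0:e first → 6 extensions
  placing 3:b first → 1 extensions
total linear extensions = 7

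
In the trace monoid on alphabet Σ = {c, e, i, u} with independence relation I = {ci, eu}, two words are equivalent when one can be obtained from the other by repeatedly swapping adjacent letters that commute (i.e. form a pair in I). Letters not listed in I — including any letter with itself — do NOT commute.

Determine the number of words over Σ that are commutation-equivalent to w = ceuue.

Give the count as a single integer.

6

#0=c has no predecessor
#1=e depends on [0:c]
#2=u depends on [0:c]
#3=u depends on [2:u]
#4=e depends on [1:e]
sources: [0:c]
N(rest) = Σ N(rest − s) over sources s of rest; N(one piece) = 1:
  size 1 → [3]=1  [4]=1
  size 2 → [1,4]=1  [2,3]=1  [3,4]=2
  size 3 → [1,3,4]=3  [2,3,4]=3
  first=0(c) contributes 6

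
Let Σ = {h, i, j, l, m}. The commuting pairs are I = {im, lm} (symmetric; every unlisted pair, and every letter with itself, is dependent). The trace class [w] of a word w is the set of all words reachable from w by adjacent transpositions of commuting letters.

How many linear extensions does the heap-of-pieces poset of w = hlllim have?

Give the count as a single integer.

0(h) covers ∅
1(l) covers 0:h
2(l) covers 1:l
3(l) covers 2:l
4(i) covers 3:l
5(m) covers 0:h
floor of heap: 0:h
completions by unplaced set U, small U first (add the entries for U minus each lowest piece of U):
  |U|=1: {4}:1  {5}:1
  |U|=2: {3,4}:1  {4,5}:2
  |U|=3: {2,3,4}:1  {3,4,5}:3
  |U|=4: {1,2,3,4}:1  {2,3,4,5}:4
  start at 0(h): 5

5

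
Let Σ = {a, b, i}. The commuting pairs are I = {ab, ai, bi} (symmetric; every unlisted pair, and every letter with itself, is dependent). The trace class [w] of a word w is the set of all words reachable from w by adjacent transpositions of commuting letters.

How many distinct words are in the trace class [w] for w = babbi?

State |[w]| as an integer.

piece 0:b — minimal
piece 1:a — minimal
piece 2:b rests on {0:b}
piece 3:b rests on {2:b}
piece 4:i — minimal
minimal pieces: {0:b, 1:a, 4:i}
ways to finish when only these pieces remain (= sum over removing one remaining piece with nothing left below it):
  1 left: {1}→1  {3}→1  {4}→1
  2 left: {1,3}→2  {1,4}→2  {2,3}→1  {3,4}→2
  3 left: {0,2,3}→1  {1,2,3}→3  {1,3,4}→6  {2,3,4}→3
  placing 0:b first → 12 extensions
  placing 1:a first → 4 extensions
  placing 4:i first → 4 extensions
total linear extensions = 20

20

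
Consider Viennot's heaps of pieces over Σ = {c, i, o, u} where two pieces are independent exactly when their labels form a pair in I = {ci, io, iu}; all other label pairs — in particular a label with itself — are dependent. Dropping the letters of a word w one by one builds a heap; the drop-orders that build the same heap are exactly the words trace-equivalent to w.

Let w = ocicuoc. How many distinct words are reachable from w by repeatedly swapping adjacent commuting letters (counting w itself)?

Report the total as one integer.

drop 0:o onto floor
drop 1:c onto {0:o}
drop 2:i onto floor
drop 3:c onto {1:c}
drop 4:u onto {3:c}
drop 5:o onto {4:u}
drop 6:c onto {5:o}
ground layer = {0:o, 2:i}
drop-orders for the pieces not yet dropped (sum over which currently-grounded one goes next):
  1 to go: {2} 1  {6} 1
  2 to go: {2,6} 2  {5,6} 1
  3 to go: {2,5,6} 3  {4,5,6} 1
  4 to go: {2,4,5,6} 4  {3,4,5,6} 1
  5 to go: {1,3,4,5,6} 1  {2,3,4,5,6} 5
  if 0:o drops first: 6 orders
  if 2:i drops first: 1 orders
heap linearizations: 7

7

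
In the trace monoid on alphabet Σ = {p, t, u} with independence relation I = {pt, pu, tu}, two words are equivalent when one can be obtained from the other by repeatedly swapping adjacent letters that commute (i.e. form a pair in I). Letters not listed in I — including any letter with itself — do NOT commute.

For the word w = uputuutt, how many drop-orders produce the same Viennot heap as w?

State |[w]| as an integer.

280

piece 0:u — minimal
piece 1:p — minimal
piece 2:u rests on {0:u}
piece 3:t — minimal
piece 4:u rests on {2:u}
piece 5:u rests on {4:u}
piece 6:t rests on {3:t}
piece 7:t rests on {6:t}
minimal pieces: {0:u, 1:p, 3:t}
ways to finish when only these pieces remain (= sum over removing one remaining piece with nothing left below it):
  1 left: {1}→1  {5}→1  {7}→1
  2 left: {1,5}→2  {1,7}→2  {4,5}→1  {5,7}→2  {6,7}→1
  3 left: {1,4,5}→3  {1,5,7}→6  {1,6,7}→3  {2,4,5}→1  {3,6,7}→1  {4,5,7}→3  {5,6,7}→3
  4 left: {0,2,4,5}→1  {1,2,4,5}→4  {1,3,6,7}→4  {1,4,5,7}→12  {1,5,6,7}→12  {2,4,5,7}→4  {3,5,6,7}→4  {4,5,6,7}→6
  5 left: {0,1,2,4,5}→5  {0,2,4,5,7}→5  {1,2,4,5,7}→20  {1,3,5,6,7}→20  {1,4,5,6,7}→30  {2,4,5,6,7}→10  {3,4,5,6,7}→10
  6 left: {0,1,2,4,5,7}→30  {0,2,4,5,6,7}→15  {1,2,4,5,6,7}→60  {1,3,4,5,6,7}→60  {2,3,4,5,6,7}→20
  placing 0:u first → 140 extensions
  placing 1:p first → 35 extensions
  placing 3:t first → 105 extensions
total linear extensions = 280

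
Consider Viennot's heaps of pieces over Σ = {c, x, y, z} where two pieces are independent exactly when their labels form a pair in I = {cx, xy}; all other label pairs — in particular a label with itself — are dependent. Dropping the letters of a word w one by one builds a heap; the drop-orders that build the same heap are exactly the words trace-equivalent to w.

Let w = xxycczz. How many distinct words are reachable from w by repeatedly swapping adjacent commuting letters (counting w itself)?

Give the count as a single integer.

10

piece 0:x — minimal
piece 1:x rests on {0:x}
piece 2:y — minimal
piece 3:c rests on {2:y}
piece 4:c rests on {3:c}
piece 5:z rests on {1:x, 4:c}
piece 6:z rests on {5:z}
minimal pieces: {0:x, 2:y}
ways to finish when only these pieces remain (= sum over removing one remaining piece with nothing left below it):
  1 left: {6}→1
  2 left: {5,6}→1
  3 left: {1,5,6}→1  {4,5,6}→1
  4 left: {0,1,5,6}→1  {1,4,5,6}→2  {3,4,5,6}→1
  5 left: {0,1,4,5,6}→3  {1,3,4,5,6}→3  {2,3,4,5,6}→1
  placing 0:x first → 4 extensions
  placing 2:y first → 6 extensions
total linear extensions = 10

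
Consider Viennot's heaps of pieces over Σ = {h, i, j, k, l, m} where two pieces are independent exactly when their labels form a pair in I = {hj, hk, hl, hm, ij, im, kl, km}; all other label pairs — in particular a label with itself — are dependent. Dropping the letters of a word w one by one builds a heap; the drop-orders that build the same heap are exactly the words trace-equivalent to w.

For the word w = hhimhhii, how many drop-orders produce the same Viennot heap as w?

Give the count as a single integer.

0(h) covers ∅
1(h) covers 0:h
2(i) covers 1:h
3(m) covers ∅
4(h) covers 2:i
5(h) covers 4:h
6(i) covers 5:h
7(i) covers 6:i
floor of heap: 0:h, 3:m
completions by unplaced set U, small U first (add the entries for U minus each lowest piece of U):
  |U|=1: {3}:1  {7}:1
  |U|=2: {3,7}:2  {6,7}:1
  |U|=3: {3,6,7}:3  {5,6,7}:1
  |U|=4: {3,5,6,7}:4  {4,5,6,7}:1
  |U|=5: {2,4,5,6,7}:1  {3,4,5,6,7}:5
  |U|=6: {1,2,4,5,6,7}:1  {2,3,4,5,6,7}:6
  start at 0(h): 7
  start at 3(m): 1
sum over floor = 8

8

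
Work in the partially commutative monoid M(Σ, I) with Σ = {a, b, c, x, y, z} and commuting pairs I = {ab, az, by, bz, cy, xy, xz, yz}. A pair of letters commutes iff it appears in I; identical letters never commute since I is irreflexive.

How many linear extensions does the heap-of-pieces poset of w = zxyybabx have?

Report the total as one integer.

152

0(z) covers ∅
1(x) covers ∅
2(y) covers ∅
3(y) covers 2:y
4(b) covers 1:x
5(a) covers 1:x, 3:y
6(b) covers 4:b
7(x) covers 5:a, 6:b
floor of heap: 0:z, 1:x, 2:y
completions by unplaced set U, small U first (add the entries for U minus each lowest piece of U):
  |U|=1: {0}:1  {7}:1
  |U|=2: {0,7}:2  {5,7}:1  {6,7}:1
  |U|=3: {0,5,7}:3  {0,6,7}:3  {3,5,7}:1  {4,6,7}:1  {5,6,7}:2
  |U|=4: {0,3,5,7}:4  {0,4,6,7}:4  {0,5,6,7}:8  {2,3,5,7}:1  {3,5,6,7}:3  {4,5,6,7}:3
  |U|=5: {0,2,3,5,7}:5  {0,3,5,6,7}:15  {0,4,5,6,7}:15  {1,4,5,6,7}:3  {2,3,5,6,7}:4  {3,4,5,6,7}:6
  |U|=6: {0,1,4,5,6,7}:18  {0,2,3,5,6,7}:24  {0,3,4,5,6,7}:36  {1,3,4,5,6,7}:9  {2,3,4,5,6,7}:10
  start at 0(z): 19
  start at 1(x): 70
  start at 2(y): 63
sum over floor = 152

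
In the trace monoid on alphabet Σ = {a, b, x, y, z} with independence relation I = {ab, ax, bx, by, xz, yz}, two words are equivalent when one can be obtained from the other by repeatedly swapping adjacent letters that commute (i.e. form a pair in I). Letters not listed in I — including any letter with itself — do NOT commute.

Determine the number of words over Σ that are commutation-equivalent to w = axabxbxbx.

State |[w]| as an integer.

1260

piece 0:a — minimal
piece 1:x — minimal
piece 2:a rests on {0:a}
piece 3:b — minimal
piece 4:x rests on {1:x}
piece 5:b rests on {3:b}
piece 6:x rests on {4:x}
piece 7:b rests on {5:b}
piece 8:x rests on {6:x}
minimal pieces: {0:a, 1:x, 3:b}
ways to finish when only these pieces remain (= sum over removing one remaining piece with nothing left below it):
  1 left: {2}→1  {7}→1  {8}→1
  2 left: {0,2}→1  {2,7}→2  {2,8}→2  {5,7}→1  {6,8}→1  {7,8}→2
  3 left: {0,2,7}→3  {0,2,8}→3  {2,5,7}→3  {2,6,8}→3  {2,7,8}→6  {3,5,7}→1  {4,6,8}→1  {5,7,8}→3  {6,7,8}→3
  4 left: {0,2,5,7}→6  {0,2,6,8}→6  {0,2,7,8}→12  {1,4,6,8}→1  {2,3,5,7}→4  {2,4,6,8}→4  {2,5,7,8}→12  {2,6,7,8}→12  {3,5,7,8}→4  {4,6,7,8}→4  {5,6,7,8}→6
  5 left: {0,2,3,5,7}→10  {0,2,4,6,8}→10  {0,2,5,7,8}→30  {0,2,6,7,8}→30  {1,2,4,6,8}→5  {1,4,6,7,8}→5  {2,3,5,7,8}→20  {2,4,6,7,8}→20  {2,5,6,7,8}→30  {3,5,6,7,8}→10  {4,5,6,7,8}→10
  6 left: {0,1,2,4,6,8}→15  {0,2,3,5,7,8}→60  {0,2,4,6,7,8}→60  {0,2,5,6,7,8}→90  {1,2,4,6,7,8}→30  {1,4,5,6,7,8}→15  {2,3,5,6,7,8}→60  {2,4,5,6,7,8}→60  {3,4,5,6,7,8}→20
  7 left: {0,1,2,4,6,7,8}→105  {0,2,3,5,6,7,8}→210  {0,2,4,5,6,7,8}→210  {1,2,4,5,6,7,8}→105  {1,3,4,5,6,7,8}→35  {2,3,4,5,6,7,8}→140
  placing 0:a first → 280 extensions
  placing 1:x first → 560 extensions
  placing 3:b first → 420 extensions
total linear extensions = 1260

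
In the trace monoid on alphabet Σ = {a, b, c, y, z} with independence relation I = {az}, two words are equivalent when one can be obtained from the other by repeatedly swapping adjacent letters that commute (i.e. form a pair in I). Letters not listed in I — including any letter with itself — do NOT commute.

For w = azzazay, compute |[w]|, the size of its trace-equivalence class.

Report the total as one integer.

0(a) covers ∅
1(z) covers ∅
2(z) covers 1:z
3(a) covers 0:a
4(z) covers 2:z
5(a) covers 3:a
6(y) covers 4:z, 5:a
floor of heap: 0:a, 1:z
completions by unplaced set U, small U first (add the entries for U minus each lowest piece of U):
  |U|=1: {6}:1
  |U|=2: {4,6}:1  {5,6}:1
  |U|=3: {2,4,6}:1  {3,5,6}:1  {4,5,6}:2
  |U|=4: {0,3,5,6}:1  {1,2,4,6}:1  {2,4,5,6}:3  {3,4,5,6}:3
  |U|=5: {0,3,4,5,6}:4  {1,2,4,5,6}:4  {2,3,4,5,6}:6
  start at 0(a): 10
  start at 1(z): 10
sum over floor = 20

20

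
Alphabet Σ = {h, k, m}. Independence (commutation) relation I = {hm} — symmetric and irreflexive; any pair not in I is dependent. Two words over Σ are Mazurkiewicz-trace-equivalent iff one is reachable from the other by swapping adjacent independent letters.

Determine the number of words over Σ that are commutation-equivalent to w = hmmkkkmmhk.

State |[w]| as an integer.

0(h) covers ∅
1(m) covers ∅
2(m) covers 1:m
3(k) covers 0:h, 2:m
4(k) covers 3:k
5(k) covers 4:k
6(m) covers 5:k
7(m) covers 6:m
8(h) covers 5:k
9(k) covers 7:m, 8:h
floor of heap: 0:h, 1:m
completions by unplaced set U, small U first (add the entries for U minus each lowest piece of U):
  |U|=1: {9}:1
  |U|=2: {7,9}:1  {8,9}:1
  |U|=3: {6,7,9}:1  {7,8,9}:2
  |U|=4: {6,7,8,9}:3
  |U|=5: {5,6,7,8,9}:3
  |U|=6: {4,5,6,7,8,9}:3
  |U|=7: {3,4,5,6,7,8,9}:3
  |U|=8: {0,3,4,5,6,7,8,9}:3  {2,3,4,5,6,7,8,9}:3
  start at 0(h): 3
  start at 1(m): 6
sum over floor = 9

9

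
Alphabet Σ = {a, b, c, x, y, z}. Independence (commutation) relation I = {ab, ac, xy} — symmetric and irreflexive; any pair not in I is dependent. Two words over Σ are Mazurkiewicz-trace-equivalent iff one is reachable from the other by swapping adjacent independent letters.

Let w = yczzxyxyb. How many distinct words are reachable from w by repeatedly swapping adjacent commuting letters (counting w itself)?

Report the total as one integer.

6

#0=y has no predecessor
#1=c depends on [0:y]
#2=z depends on [1:c]
#3=z depends on [2:z]
#4=x depends on [3:z]
#5=y depends on [3:z]
#6=x depends on [4:x]
#7=y depends on [5:y]
#8=b depends on [6:x, 7:y]
sources: [0:y]
N(rest) = Σ N(rest − s) over sources s of rest; N(one piece) = 1:
  size 1 → [8]=1
  size 2 → [6,8]=1  [7,8]=1
  size 3 → [4,6,8]=1  [5,7,8]=1  [6,7,8]=2
  size 4 → [4,6,7,8]=3  [5,6,7,8]=3
  size 5 → [4,5,6,7,8]=6
  size 6 → [3,4,5,6,7,8]=6
  size 7 → [2,3,4,5,6,7,8]=6
  first=0(y) contributes 6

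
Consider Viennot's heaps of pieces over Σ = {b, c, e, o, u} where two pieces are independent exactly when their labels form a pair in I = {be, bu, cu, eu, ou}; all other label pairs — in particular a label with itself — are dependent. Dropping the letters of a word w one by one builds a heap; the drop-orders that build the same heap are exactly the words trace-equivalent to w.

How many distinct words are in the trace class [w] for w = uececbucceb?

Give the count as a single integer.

110

piece 0:u — minimal
piece 1:e — minimal
piece 2:c rests on {1:e}
piece 3:e rests on {2:c}
piece 4:c rests on {3:e}
piece 5:b rests on {4:c}
piece 6:u rests on {0:u}
piece 7:c rests on {5:b}
piece 8:c rests on {7:c}
piece 9:e rests on {8:c}
piece 10:b rests on {8:c}
minimal pieces: {0:u, 1:e}
ways to finish when only these pieces remain (= sum over removing one remaining piece with nothing left below it):
  1 left: {6}→1  {9}→1  {10}→1
  2 left: {0,6}→1  {6,9}→2  {6,10}→2  {9,10}→2
  3 left: {0,6,9}→3  {0,6,10}→3  {6,9,10}→6  {8,9,10}→2
  4 left: {0,6,9,10}→12  {6,8,9,10}→8  {7,8,9,10}→2
  5 left: {0,6,8,9,10}→20  {5,7,8,9,10}→2  {6,7,8,9,10}→10
  6 left: {0,6,7,8,9,10}→30  {4,5,7,8,9,10}→2  {5,6,7,8,9,10}→12
  7 left: {0,5,6,7,8,9,10}→42  {3,4,5,7,8,9,10}→2  {4,5,6,7,8,9,10}→14
  8 left: {0,4,5,6,7,8,9,10}→56  {2,3,4,5,7,8,9,10}→2  {3,4,5,6,7,8,9,10}→16
  9 left: {0,3,4,5,6,7,8,9,10}→72  {1,2,3,4,5,7,8,9,10}→2  {2,3,4,5,6,7,8,9,10}→18
  placing 0:u first → 20 extensions
  placing 1:e first → 90 extensions
total linear extensions = 110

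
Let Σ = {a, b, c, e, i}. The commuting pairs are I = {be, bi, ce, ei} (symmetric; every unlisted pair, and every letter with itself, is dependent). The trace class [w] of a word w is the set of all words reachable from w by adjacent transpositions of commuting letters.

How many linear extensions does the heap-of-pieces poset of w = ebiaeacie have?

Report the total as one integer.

piece 0:e — minimal
piece 1:b — minimal
piece 2:i — minimal
piece 3:a rests on {0:e, 1:b, 2:i}
piece 4:e rests on {3:a}
piece 5:a rests on {4:e}
piece 6:c rests on {5:a}
piece 7:i rests on {6:c}
piece 8:e rests on {5:a}
minimal pieces: {0:e, 1:b, 2:i}
ways to finish when only these pieces remain (= sum over removing one remaining piece with nothing left below it):
  1 left: {7}→1  {8}→1
  2 left: {6,7}→1  {7,8}→2
  3 left: {6,7,8}→3
  4 left: {5,6,7,8}→3
  5 left: {4,5,6,7,8}→3
  6 left: {3,4,5,6,7,8}→3
  7 left: {0,3,4,5,6,7,8}→3  {1,3,4,5,6,7,8}→3  {2,3,4,5,6,7,8}→3
  placing 0:e first → 6 extensions
  placing 1:b first → 6 extensions
  placing 2:i first → 6 extensions
total linear extensions = 18

18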